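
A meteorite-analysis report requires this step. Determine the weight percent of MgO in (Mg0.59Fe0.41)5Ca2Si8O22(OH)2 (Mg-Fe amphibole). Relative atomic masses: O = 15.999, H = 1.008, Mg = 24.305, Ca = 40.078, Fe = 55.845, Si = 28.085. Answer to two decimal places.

Molar mass of (Mg0.59Fe0.41)5Ca2Si8O22(OH)2 = 2.95·24.305 + 2.05·55.845 + 2·40.078 + 8·28.085 + 24·15.999 + 2·1.008 = 877.010 g/mol.
Each formula unit contains 2.95 Mg, equivalent to 2.95/1 = 2.9500 mol MgO.
M(MgO) = 1×24.305 + 1×15.999 = 40.304 g/mol.
Mass of MgO per formula unit = 2.9500 × 40.304 = 118.897 g.
MgO wt% = 118.897 / 877.010 × 100 = 13.56%.

13.56 wt%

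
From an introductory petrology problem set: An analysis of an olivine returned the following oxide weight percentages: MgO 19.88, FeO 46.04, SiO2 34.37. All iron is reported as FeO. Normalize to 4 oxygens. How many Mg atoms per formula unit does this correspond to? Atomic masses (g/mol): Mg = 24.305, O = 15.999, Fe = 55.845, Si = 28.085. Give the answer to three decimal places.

MgO: 19.88/40.304 = 0.49325 mol → 0.49325 mol Mg, 0.49325 mol O.
FeO: 46.04/71.844 = 0.64083 mol → 0.64083 mol Fe, 0.64083 mol O.
SiO2: 34.37/60.083 = 0.57204 mol → 0.57204 mol Si, 1.14408 mol O.
Total oxygen = 2.27816 mol. Normalization factor = 4/2.27816 = 1.75580.
Mg per 4 O = 0.49325 × 1.75580 = 0.866.

0.866 Mg apfu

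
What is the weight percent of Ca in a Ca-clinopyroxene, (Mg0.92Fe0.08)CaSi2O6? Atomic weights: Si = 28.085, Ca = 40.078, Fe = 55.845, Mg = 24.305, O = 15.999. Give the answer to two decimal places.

18.29 wt%

Molar mass of (Mg0.92Fe0.08)CaSi2O6: 0.92×24.305 + 0.08×55.845 + 1×40.078 + 2×28.085 + 6×15.999 = 219.070 g/mol.
Mass of Ca per formula unit: 1 × 40.078 = 40.078 g.
Weight fraction Ca = 40.078 / 219.070 = 0.1829.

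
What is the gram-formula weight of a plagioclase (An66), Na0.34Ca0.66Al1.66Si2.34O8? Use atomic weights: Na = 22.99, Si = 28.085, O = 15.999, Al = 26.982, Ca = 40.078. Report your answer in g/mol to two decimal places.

272.77 g/mol

The formula mass is the sum 0.34*22.99 + 0.66*40.078 + 1.66*26.982 + 2.34*28.085 + 8*15.999.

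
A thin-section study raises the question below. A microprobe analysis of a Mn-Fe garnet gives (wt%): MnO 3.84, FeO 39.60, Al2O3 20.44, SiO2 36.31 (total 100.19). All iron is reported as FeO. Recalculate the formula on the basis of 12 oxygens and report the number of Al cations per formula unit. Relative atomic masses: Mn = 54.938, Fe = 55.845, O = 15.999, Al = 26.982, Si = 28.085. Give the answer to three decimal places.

1.992 Al apfu

3.84 wt% MnO ÷ 70.937 g/mol = 0.05413 mol, giving 0.05413 Mn and 0.05413 O.
39.60 wt% FeO ÷ 71.844 g/mol = 0.55119 mol, giving 0.55119 Fe and 0.55119 O.
20.44 wt% Al2O3 ÷ 101.961 g/mol = 0.20047 mol, giving 0.40094 Al and 0.60141 O.
36.31 wt% SiO2 ÷ 60.083 g/mol = 0.60433 mol, giving 0.60433 Si and 1.20866 O.
Oxygen sums to 2.41539; scaling by 12/2.41539 = 4.96814 puts the formula on 12 O.
Al: 0.40094 × 4.96814 = 1.992 atoms per formula unit.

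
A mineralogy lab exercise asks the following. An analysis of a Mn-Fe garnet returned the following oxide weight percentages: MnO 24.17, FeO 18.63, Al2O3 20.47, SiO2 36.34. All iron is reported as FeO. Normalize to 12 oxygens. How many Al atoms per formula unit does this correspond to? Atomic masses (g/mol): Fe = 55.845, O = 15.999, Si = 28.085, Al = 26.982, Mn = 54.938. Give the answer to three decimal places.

1.998 Al apfu

MnO (M=70.937): mol = 0.34072; Mn = 0.34072, O = 0.34072.
FeO (M=71.844): mol = 0.25931; Fe = 0.25931, O = 0.25931.
Al2O3 (M=101.961): mol = 0.20076; Al = 0.40152, O = 0.60228.
SiO2 (M=60.083): mol = 0.60483; Si = 0.60483, O = 1.20966.
ΣO = 2.41197; factor = 12/ΣO = 4.97519.
Al apfu = 0.40152 × 4.97519 = 1.998.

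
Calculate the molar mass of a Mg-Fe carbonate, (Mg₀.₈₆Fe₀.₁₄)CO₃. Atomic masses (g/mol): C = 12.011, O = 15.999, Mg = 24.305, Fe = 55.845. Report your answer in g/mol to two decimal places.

88.73 g/mol

Mg: 0.86 × 24.305 = 20.9023
Fe: 0.14 × 55.845 = 7.8183
C: 1 × 12.011 = 12.0110
O: 3 × 15.999 = 47.9970
Summing the contributions gives the formula mass.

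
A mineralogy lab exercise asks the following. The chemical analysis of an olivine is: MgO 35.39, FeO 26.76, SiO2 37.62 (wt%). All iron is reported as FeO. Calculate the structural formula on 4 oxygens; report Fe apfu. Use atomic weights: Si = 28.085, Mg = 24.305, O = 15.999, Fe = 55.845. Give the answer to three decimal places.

MgO (M=40.304): mol = 0.87808; Mg = 0.87808, O = 0.87808.
FeO (M=71.844): mol = 0.37247; Fe = 0.37247, O = 0.37247.
SiO2 (M=60.083): mol = 0.62613; Si = 0.62613, O = 1.25226.
ΣO = 2.50281; factor = 4/ΣO = 1.59820.
Fe apfu = 0.37247 × 1.59820 = 0.595.

0.595 Fe apfu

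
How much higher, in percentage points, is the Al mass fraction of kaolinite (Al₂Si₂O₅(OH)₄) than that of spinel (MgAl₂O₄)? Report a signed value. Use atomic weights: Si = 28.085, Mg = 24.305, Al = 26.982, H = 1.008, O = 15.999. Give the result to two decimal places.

-17.03 percentage points

M(Al₂Si₂O₅(OH)₄) = 258.157 g/mol, so wt% Al = 53.964/258.157 × 100 = 20.90%.
M(MgAl₂O₄) = 142.265 g/mol, so wt% Al = 53.964/142.265 × 100 = 37.93%.
20.90 − 37.93 = -17.03 pp.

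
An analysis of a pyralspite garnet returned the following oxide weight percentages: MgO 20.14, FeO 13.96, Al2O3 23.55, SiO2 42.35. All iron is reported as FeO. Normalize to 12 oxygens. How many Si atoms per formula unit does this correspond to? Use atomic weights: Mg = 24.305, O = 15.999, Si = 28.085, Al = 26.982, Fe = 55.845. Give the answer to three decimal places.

3.024 Si apfu

MgO: 20.14/40.304 = 0.49970 mol → 0.49970 mol Mg, 0.49970 mol O.
FeO: 13.96/71.844 = 0.19431 mol → 0.19431 mol Fe, 0.19431 mol O.
Al2O3: 23.55/101.961 = 0.23097 mol → 0.46194 mol Al, 0.69291 mol O.
SiO2: 42.35/60.083 = 0.70486 mol → 0.70486 mol Si, 1.40972 mol O.
Total oxygen = 2.79664 mol. Normalization factor = 12/2.79664 = 4.29086.
Si per 12 O = 0.70486 × 4.29086 = 3.024.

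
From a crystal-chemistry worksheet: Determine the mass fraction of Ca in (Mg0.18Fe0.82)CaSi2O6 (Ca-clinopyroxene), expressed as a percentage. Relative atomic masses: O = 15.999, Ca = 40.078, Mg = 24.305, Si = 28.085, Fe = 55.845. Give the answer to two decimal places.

16.53 mass %

Formula mass = 0.18·24.305 + 0.82·55.845 + 1·40.078 + 2·28.085 + 6·15.999 = 242.410 g/mol, of which 40.078 g is Ca.
So Ca makes up 40.078/242.410 = 0.1653 of the mass, i.e. 16.53%.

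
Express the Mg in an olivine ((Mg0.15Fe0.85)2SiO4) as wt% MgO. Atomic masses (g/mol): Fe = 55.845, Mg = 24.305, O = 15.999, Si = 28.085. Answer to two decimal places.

Formula mass = 194.309 g/mol.
0.30 Mg → 0.3000 mol MgO per formula unit; M(MgO) = 40.304, so MgO mass = 12.091 g.
12.091/194.309 × 100 = 6.22 wt%.

6.22 wt%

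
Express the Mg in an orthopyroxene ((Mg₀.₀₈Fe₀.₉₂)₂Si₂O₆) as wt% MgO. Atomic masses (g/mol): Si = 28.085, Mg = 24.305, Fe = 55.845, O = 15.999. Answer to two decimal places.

2.49 wt%

Formula mass = 258.808 g/mol.
0.16 Mg → 0.1600 mol MgO per formula unit; M(MgO) = 40.304, so MgO mass = 6.449 g.
6.449/258.808 × 100 = 2.49 wt%.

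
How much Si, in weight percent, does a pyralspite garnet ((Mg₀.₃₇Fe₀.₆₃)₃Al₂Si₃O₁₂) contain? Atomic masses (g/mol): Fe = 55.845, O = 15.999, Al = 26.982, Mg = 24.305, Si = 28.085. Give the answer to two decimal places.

M((Mg₀.₃₇Fe₀.₆₃)₃Al₂Si₃O₁₂) = 462.733 g/mol.
Si contributes 3 × 28.085 = 84.255 g per mole.
84.255/462.733 = 0.1821 → 18.21%.

18.21 weight percent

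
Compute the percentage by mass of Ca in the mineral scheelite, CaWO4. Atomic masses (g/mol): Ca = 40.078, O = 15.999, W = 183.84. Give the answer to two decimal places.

13.92 wt%

M(CaWO4) = 287.914 g/mol.
Ca contributes 1 × 40.078 = 40.078 g per mole.
40.078/287.914 = 0.1392 → 13.92%.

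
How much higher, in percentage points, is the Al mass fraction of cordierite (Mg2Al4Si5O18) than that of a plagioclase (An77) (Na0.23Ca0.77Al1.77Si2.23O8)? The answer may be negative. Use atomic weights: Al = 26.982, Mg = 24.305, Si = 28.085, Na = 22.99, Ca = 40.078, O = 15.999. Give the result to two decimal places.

1.05 percentage points

First mineral: 107.928 g Al in 584.945 g formula = 18.45 wt% Al.
Second mineral: 47.758 g Al in 274.527 g formula = 17.40 wt% Al.
18.45% − 17.40% gives a difference of 1.05 percentage points.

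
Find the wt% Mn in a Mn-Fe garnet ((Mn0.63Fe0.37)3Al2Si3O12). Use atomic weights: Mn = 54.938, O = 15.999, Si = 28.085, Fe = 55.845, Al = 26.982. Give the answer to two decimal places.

Molar mass of (Mn0.63Fe0.37)3Al2Si3O12: 1.89·54.938 + 1.11·55.845 + 2·26.982 + 3·28.085 + 12·15.999 = 496.028 g/mol.
Mass of Mn per formula unit: 1.89 × 54.938 = 103.833 g.
Weight fraction Mn = 103.833 / 496.028 = 0.2093.

20.93 mass %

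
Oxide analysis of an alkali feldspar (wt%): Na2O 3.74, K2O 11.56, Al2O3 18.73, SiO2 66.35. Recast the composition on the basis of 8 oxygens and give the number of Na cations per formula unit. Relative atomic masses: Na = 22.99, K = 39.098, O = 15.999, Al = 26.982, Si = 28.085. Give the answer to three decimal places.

3.74 wt% Na2O ÷ 61.979 g/mol = 0.06034 mol, giving 0.12068 Na and 0.06034 O.
11.56 wt% K2O ÷ 94.195 g/mol = 0.12272 mol, giving 0.24544 K and 0.12272 O.
18.73 wt% Al2O3 ÷ 101.961 g/mol = 0.18370 mol, giving 0.36740 Al and 0.55110 O.
66.35 wt% SiO2 ÷ 60.083 g/mol = 1.10431 mol, giving 1.10431 Si and 2.20862 O.
Oxygen sums to 2.94278; scaling by 8/2.94278 = 2.71852 puts the formula on 8 O.
Na: 0.12068 × 2.71852 = 0.328 atoms per formula unit.

0.328 Na apfu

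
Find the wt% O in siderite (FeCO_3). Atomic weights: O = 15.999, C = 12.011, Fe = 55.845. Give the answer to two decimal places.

41.43 wt%

Molar mass of FeCO_3: 1·55.845 + 1·12.011 + 3·15.999 = 115.853 g/mol.
Mass of O per formula unit: 3 × 15.999 = 47.997 g.
Weight fraction O = 47.997 / 115.853 = 0.4143.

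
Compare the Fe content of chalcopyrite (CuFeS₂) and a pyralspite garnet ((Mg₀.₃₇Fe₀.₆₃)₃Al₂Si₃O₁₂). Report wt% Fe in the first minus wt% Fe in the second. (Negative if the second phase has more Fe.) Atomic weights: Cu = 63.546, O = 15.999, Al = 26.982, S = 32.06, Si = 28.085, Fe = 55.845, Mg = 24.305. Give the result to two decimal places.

7.62 percentage points

Fe in CuFeS₂: molar mass 183.511 g/mol; 1×55.845 = 55.845 g → 30.43 wt%.
Fe in (Mg₀.₃₇Fe₀.₆₃)₃Al₂Si₃O₁₂: molar mass 462.733 g/mol; 1.89×55.845 = 105.547 g → 22.81 wt%.
Difference = 30.43 − 22.81 = 7.62 percentage points.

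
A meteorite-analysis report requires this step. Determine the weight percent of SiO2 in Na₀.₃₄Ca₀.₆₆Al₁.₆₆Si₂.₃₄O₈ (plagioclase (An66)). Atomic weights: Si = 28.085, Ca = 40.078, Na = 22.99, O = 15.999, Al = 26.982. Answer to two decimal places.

Molar mass of Na₀.₃₄Ca₀.₆₆Al₁.₆₆Si₂.₃₄O₈ = 0.34×22.99 + 0.66×40.078 + 1.66×26.982 + 2.34×28.085 + 8×15.999 = 272.769 g/mol.
Each formula unit contains 2.34 Si, equivalent to 2.34/1 = 2.3400 mol SiO2.
M(SiO2) = 1×28.085 + 2×15.999 = 60.083 g/mol.
Mass of SiO2 per formula unit = 2.3400 × 60.083 = 140.594 g.
SiO2 wt% = 140.594 / 272.769 × 100 = 51.54%.

51.54 wt%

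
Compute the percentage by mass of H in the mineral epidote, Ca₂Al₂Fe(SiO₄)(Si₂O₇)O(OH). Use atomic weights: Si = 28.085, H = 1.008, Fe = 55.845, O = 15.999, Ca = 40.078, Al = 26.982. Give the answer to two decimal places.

Formula mass = 2·40.078 + 2·26.982 + 1·55.845 + 3·28.085 + 13·15.999 + 1·1.008 = 483.215 g/mol, of which 1.008 g is H.
So H makes up 1.008/483.215 = 0.0021 of the mass, i.e. 0.21%.

0.21 mass %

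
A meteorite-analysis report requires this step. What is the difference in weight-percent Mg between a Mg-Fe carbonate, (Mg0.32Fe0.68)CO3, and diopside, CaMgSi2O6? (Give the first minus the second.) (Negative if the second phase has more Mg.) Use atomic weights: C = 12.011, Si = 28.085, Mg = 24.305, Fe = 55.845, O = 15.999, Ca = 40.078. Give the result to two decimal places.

First mineral: 7.778 g Mg in 105.760 g formula = 7.35 wt% Mg.
Second mineral: 24.305 g Mg in 216.547 g formula = 11.22 wt% Mg.
7.35% − 11.22% gives a difference of -3.87 percentage points.

-3.87 percentage points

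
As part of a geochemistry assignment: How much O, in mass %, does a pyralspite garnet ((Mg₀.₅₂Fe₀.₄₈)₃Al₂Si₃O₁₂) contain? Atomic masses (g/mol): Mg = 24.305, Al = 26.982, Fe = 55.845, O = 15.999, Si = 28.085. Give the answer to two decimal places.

42.80 mass %

M((Mg₀.₅₂Fe₀.₄₈)₃Al₂Si₃O₁₂) = 448.540 g/mol.
O contributes 12 × 15.999 = 191.988 g per mole.
191.988/448.540 = 0.4280 → 42.80%.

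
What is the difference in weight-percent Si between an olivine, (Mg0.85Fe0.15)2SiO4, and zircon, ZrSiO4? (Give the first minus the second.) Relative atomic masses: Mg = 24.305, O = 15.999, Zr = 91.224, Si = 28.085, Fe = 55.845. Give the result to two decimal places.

M((Mg0.85Fe0.15)2SiO4) = 150.153 g/mol, so wt% Si = 28.085/150.153 × 100 = 18.70%.
M(ZrSiO4) = 183.305 g/mol, so wt% Si = 28.085/183.305 × 100 = 15.32%.
18.70 − 15.32 = 3.38 pp.

3.38 percentage points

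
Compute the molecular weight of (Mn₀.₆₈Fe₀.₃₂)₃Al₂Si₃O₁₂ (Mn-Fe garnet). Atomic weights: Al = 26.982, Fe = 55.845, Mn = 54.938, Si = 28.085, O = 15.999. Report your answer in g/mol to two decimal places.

495.89 g/mol

The formula mass is the sum 2.04·54.938 + 0.96·55.845 + 2·26.982 + 3·28.085 + 12·15.999.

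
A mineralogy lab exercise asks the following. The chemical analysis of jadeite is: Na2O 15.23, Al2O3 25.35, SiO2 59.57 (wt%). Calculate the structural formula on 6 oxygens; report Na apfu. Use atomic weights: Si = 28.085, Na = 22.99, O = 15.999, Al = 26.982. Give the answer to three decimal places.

0.991 Na apfu

Na2O: 15.23/61.979 = 0.24573 mol → 0.49146 mol Na, 0.24573 mol O.
Al2O3: 25.35/101.961 = 0.24862 mol → 0.49724 mol Al, 0.74586 mol O.
SiO2: 59.57/60.083 = 0.99146 mol → 0.99146 mol Si, 1.98292 mol O.
Total oxygen = 2.97451 mol. Normalization factor = 6/2.97451 = 2.01714.
Na per 6 O = 0.49146 × 2.01714 = 0.991.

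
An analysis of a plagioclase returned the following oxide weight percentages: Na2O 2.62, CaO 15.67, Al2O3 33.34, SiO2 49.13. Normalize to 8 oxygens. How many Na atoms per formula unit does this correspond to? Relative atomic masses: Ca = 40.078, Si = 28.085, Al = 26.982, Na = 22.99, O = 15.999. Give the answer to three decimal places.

2.62 wt% Na2O ÷ 61.979 g/mol = 0.04227 mol, giving 0.08454 Na and 0.04227 O.
15.67 wt% CaO ÷ 56.077 g/mol = 0.27944 mol, giving 0.27944 Ca and 0.27944 O.
33.34 wt% Al2O3 ÷ 101.961 g/mol = 0.32699 mol, giving 0.65398 Al and 0.98097 O.
49.13 wt% SiO2 ÷ 60.083 g/mol = 0.81770 mol, giving 0.81770 Si and 1.63540 O.
Oxygen sums to 2.93808; scaling by 8/2.93808 = 2.72287 puts the formula on 8 O.
Na: 0.08454 × 2.72287 = 0.230 atoms per formula unit.

0.230 Na apfu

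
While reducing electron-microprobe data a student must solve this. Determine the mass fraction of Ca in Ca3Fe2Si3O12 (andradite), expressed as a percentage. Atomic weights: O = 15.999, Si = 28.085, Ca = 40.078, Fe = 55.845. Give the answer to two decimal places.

Formula mass = 3·40.078 + 2·55.845 + 3·28.085 + 12·15.999 = 508.167 g/mol, of which 120.234 g is Ca.
So Ca makes up 120.234/508.167 = 0.2366 of the mass, i.e. 23.66%.

23.66 mass %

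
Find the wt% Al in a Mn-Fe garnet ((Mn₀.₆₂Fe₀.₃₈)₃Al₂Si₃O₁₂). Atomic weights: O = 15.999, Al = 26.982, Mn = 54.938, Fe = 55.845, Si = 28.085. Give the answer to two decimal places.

10.88 wt%

M((Mn₀.₆₂Fe₀.₃₈)₃Al₂Si₃O₁₂) = 496.055 g/mol.
Al contributes 2 × 26.982 = 53.964 g per mole.
53.964/496.055 = 0.1088 → 10.88%.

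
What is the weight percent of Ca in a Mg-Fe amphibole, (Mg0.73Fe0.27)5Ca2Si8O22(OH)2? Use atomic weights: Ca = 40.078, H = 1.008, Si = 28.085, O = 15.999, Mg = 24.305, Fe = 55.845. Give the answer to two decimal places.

9.38 wt%

Formula mass = 3.65×24.305 + 1.35×55.845 + 2×40.078 + 8×28.085 + 24×15.999 + 2×1.008 = 854.932 g/mol, of which 80.156 g is Ca.
So Ca makes up 80.156/854.932 = 0.0938 of the mass, i.e. 9.38%.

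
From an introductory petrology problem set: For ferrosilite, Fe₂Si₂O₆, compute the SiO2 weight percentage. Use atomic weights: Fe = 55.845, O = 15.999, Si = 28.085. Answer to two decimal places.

45.54 wt%

Molar mass of Fe₂Si₂O₆ = 2·55.845 + 2·28.085 + 6·15.999 = 263.854 g/mol.
Each formula unit contains 2 Si, equivalent to 2/1 = 2.0000 mol SiO2.
M(SiO2) = 1×28.085 + 2×15.999 = 60.083 g/mol.
Mass of SiO2 per formula unit = 2.0000 × 60.083 = 120.166 g.
SiO2 wt% = 120.166 / 263.854 × 100 = 45.54%.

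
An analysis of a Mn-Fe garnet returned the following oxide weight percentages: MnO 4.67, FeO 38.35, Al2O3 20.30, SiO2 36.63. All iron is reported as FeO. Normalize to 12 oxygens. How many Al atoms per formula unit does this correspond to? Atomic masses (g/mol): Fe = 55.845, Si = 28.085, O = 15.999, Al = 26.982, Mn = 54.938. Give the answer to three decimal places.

1.978 Al apfu

MnO: 4.67/70.937 = 0.06583 mol → 0.06583 mol Mn, 0.06583 mol O.
FeO: 38.35/71.844 = 0.53380 mol → 0.53380 mol Fe, 0.53380 mol O.
Al2O3: 20.30/101.961 = 0.19910 mol → 0.39820 mol Al, 0.59730 mol O.
SiO2: 36.63/60.083 = 0.60966 mol → 0.60966 mol Si, 1.21932 mol O.
Total oxygen = 2.41625 mol. Normalization factor = 12/2.41625 = 4.96637.
Al per 12 O = 0.39820 × 4.96637 = 1.978.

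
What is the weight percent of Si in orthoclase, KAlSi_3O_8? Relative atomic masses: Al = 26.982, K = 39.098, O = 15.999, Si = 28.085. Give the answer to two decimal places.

30.27 mass %

M(KAlSi_3O_8) = 278.327 g/mol.
Si contributes 3 × 28.085 = 84.255 g per mole.
84.255/278.327 = 0.3027 → 30.27%.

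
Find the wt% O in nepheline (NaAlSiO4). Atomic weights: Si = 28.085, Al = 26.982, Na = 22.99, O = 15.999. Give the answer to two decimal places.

45.05 wt%

Formula mass = 1×22.99 + 1×26.982 + 1×28.085 + 4×15.999 = 142.053 g/mol, of which 63.996 g is O.
So O makes up 63.996/142.053 = 0.4505 of the mass, i.e. 45.05%.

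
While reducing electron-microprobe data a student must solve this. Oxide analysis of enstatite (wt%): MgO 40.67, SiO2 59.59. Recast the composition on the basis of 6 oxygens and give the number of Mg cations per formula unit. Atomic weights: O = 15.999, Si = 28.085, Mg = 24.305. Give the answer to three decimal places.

40.67 wt% MgO ÷ 40.304 g/mol = 1.00908 mol, giving 1.00908 Mg and 1.00908 O.
59.59 wt% SiO2 ÷ 60.083 g/mol = 0.99179 mol, giving 0.99179 Si and 1.98358 O.
Oxygen sums to 2.99266; scaling by 6/2.99266 = 2.00491 puts the formula on 6 O.
Mg: 1.00908 × 2.00491 = 2.023 atoms per formula unit.

2.023 Mg apfu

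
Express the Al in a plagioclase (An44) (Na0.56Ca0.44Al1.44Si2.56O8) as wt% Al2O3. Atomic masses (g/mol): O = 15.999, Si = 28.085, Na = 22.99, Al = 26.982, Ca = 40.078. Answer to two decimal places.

27.27 wt%

M(Na0.56Ca0.44Al1.44Si2.56O8) = 269.252 g/mol; M(Al2O3) = 101.961 g/mol.
Moles Al2O3 per formula unit = 1.44 Al ÷ 2 = 0.7200.
Al2O3 fraction = (0.7200 × 101.961) / 269.252 = 73.412/269.252 = 0.2727.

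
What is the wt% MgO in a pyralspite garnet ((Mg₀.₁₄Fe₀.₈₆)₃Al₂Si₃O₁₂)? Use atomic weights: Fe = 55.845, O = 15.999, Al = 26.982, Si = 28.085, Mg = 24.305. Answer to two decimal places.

3.49 wt%

M((Mg₀.₁₄Fe₀.₈₆)₃Al₂Si₃O₁₂) = 484.495 g/mol; M(MgO) = 40.304 g/mol.
Moles MgO per formula unit = 0.42 Mg ÷ 1 = 0.4200.
MgO fraction = (0.4200 × 40.304) / 484.495 = 16.928/484.495 = 0.0349.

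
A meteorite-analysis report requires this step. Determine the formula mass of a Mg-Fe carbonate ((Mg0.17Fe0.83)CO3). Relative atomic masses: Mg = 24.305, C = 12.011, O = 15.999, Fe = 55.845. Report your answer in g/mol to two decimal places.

The formula mass is the sum 0.17·24.305 + 0.83·55.845 + 1·12.011 + 3·15.999.

110.49 g/mol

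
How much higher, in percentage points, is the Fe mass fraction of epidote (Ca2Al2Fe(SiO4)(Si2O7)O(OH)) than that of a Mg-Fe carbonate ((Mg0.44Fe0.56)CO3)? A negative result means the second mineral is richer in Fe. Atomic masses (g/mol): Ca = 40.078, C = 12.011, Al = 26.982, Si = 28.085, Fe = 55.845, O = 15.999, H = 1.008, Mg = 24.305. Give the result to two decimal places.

-19.11 percentage points

First mineral: 55.845 g Fe in 483.215 g formula = 11.56 wt% Fe.
Second mineral: 31.273 g Fe in 101.975 g formula = 30.67 wt% Fe.
11.56% − 30.67% gives a difference of -19.11 percentage points.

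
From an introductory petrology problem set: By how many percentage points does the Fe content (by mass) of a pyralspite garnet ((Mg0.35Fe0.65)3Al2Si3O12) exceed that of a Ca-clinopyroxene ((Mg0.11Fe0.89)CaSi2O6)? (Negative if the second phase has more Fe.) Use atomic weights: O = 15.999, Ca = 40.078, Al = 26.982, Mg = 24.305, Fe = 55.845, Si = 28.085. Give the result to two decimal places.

Fe in (Mg0.35Fe0.65)3Al2Si3O12: molar mass 464.625 g/mol; 1.95×55.845 = 108.898 g → 23.44 wt%.
Fe in (Mg0.11Fe0.89)CaSi2O6: molar mass 244.618 g/mol; 0.89×55.845 = 49.702 g → 20.32 wt%.
Difference = 23.44 − 20.32 = 3.12 percentage points.

3.12 percentage points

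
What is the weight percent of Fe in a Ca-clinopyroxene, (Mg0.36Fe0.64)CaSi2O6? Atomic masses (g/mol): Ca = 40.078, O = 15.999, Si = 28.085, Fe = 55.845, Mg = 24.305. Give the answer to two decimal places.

M((Mg0.36Fe0.64)CaSi2O6) = 236.733 g/mol.
Fe contributes 0.64 × 55.845 = 35.741 g per mole.
35.741/236.733 = 0.1510 → 15.10%.

15.10 wt%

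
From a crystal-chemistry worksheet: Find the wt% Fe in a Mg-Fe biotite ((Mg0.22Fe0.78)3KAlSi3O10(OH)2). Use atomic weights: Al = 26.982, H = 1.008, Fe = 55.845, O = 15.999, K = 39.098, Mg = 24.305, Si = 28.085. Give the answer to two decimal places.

26.61 mass %

Formula mass = 0.66*24.305 + 2.34*55.845 + 1*39.098 + 1*26.982 + 3*28.085 + 12*15.999 + 2*1.008 = 491.058 g/mol, of which 130.677 g is Fe.
So Fe makes up 130.677/491.058 = 0.2661 of the mass, i.e. 26.61%.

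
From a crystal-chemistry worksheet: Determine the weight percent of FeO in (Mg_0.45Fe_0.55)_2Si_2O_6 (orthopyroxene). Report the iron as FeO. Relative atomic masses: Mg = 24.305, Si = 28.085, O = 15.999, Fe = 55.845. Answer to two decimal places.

M((Mg_0.45Fe_0.55)_2Si_2O_6) = 235.468 g/mol; M(FeO) = 71.844 g/mol.
Moles FeO per formula unit = 1.10 Fe ÷ 1 = 1.1000.
FeO fraction = (1.1000 × 71.844) / 235.468 = 79.028/235.468 = 0.3356.

33.56 wt%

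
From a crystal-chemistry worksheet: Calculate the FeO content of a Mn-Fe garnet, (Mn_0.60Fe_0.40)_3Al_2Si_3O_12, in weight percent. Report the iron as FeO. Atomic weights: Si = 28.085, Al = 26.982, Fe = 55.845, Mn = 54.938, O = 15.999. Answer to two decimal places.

17.38 wt%

Molar mass of (Mn_0.60Fe_0.40)_3Al_2Si_3O_12 = 1.80*54.938 + 1.20*55.845 + 2*26.982 + 3*28.085 + 12*15.999 = 496.109 g/mol.
Each formula unit contains 1.20 Fe, equivalent to 1.20/1 = 1.2000 mol FeO.
M(FeO) = 1×55.845 + 1×15.999 = 71.844 g/mol.
Mass of FeO per formula unit = 1.2000 × 71.844 = 86.213 g.
FeO wt% = 86.213 / 496.109 × 100 = 17.38%.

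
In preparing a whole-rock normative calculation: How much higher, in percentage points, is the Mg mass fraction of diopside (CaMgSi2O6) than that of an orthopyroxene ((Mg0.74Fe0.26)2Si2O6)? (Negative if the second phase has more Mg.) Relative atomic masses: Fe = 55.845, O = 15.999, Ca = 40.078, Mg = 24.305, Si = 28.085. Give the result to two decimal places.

M(CaMgSi2O6) = 216.547 g/mol, so wt% Mg = 24.305/216.547 × 100 = 11.22%.
M((Mg0.74Fe0.26)2Si2O6) = 217.175 g/mol, so wt% Mg = 35.971/217.175 × 100 = 16.56%.
11.22 − 16.56 = -5.34 pp.

-5.34 percentage points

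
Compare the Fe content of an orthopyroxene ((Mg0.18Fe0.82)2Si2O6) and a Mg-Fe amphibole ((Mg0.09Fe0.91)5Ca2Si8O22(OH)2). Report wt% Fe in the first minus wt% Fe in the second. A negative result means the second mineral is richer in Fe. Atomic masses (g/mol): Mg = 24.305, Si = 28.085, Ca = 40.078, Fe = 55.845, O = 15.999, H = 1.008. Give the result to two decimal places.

First mineral: 91.586 g Fe in 252.500 g formula = 36.27 wt% Fe.
Second mineral: 254.095 g Fe in 955.860 g formula = 26.58 wt% Fe.
36.27% − 26.58% gives a difference of 9.69 percentage points.

9.69 percentage points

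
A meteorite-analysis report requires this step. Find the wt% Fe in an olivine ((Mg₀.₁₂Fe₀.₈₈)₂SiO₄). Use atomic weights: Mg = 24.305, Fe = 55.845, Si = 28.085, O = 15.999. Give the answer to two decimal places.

Formula mass = 0.24×24.305 + 1.76×55.845 + 1×28.085 + 4×15.999 = 196.201 g/mol, of which 98.287 g is Fe.
So Fe makes up 98.287/196.201 = 0.5010 of the mass, i.e. 50.10%.

50.10 mass %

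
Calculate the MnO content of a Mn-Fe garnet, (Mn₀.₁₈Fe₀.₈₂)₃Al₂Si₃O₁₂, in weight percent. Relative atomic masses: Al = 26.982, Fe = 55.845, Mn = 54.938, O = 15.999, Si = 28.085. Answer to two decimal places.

7.70 wt%

Molar mass of (Mn₀.₁₈Fe₀.₈₂)₃Al₂Si₃O₁₂ = 0.54·54.938 + 2.46·55.845 + 2·26.982 + 3·28.085 + 12·15.999 = 497.252 g/mol.
Each formula unit contains 0.54 Mn, equivalent to 0.54/1 = 0.5400 mol MnO.
M(MnO) = 1×54.938 + 1×15.999 = 70.937 g/mol.
Mass of MnO per formula unit = 0.5400 × 70.937 = 38.306 g.
MnO wt% = 38.306 / 497.252 × 100 = 7.70%.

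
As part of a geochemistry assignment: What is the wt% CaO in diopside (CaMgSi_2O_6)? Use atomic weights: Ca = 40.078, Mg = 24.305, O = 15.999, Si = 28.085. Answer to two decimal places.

25.90 wt%

Molar mass of CaMgSi_2O_6 = 1·40.078 + 1·24.305 + 2·28.085 + 6·15.999 = 216.547 g/mol.
Each formula unit contains 1 Ca, equivalent to 1/1 = 1.0000 mol CaO.
M(CaO) = 1×40.078 + 1×15.999 = 56.077 g/mol.
Mass of CaO per formula unit = 1.0000 × 56.077 = 56.077 g.
CaO wt% = 56.077 / 216.547 × 100 = 25.90%.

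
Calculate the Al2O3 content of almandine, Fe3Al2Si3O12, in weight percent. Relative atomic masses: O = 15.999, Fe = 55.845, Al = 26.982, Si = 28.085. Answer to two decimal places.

20.48 wt%

M(Fe3Al2Si3O12) = 497.742 g/mol; M(Al2O3) = 101.961 g/mol.
Moles Al2O3 per formula unit = 2 Al ÷ 2 = 1.0000.
Al2O3 fraction = (1.0000 × 101.961) / 497.742 = 101.961/497.742 = 0.2048.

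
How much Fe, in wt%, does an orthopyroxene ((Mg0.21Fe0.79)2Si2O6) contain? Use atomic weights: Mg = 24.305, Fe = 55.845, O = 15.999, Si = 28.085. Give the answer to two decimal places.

Formula mass = 0.42×24.305 + 1.58×55.845 + 2×28.085 + 6×15.999 = 250.607 g/mol, of which 88.235 g is Fe.
So Fe makes up 88.235/250.607 = 0.3521 of the mass, i.e. 35.21%.

35.21 wt%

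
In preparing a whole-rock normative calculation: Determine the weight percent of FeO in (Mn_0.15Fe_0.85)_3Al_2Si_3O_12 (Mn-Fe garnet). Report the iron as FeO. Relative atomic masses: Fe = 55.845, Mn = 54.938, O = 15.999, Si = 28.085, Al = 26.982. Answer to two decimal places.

M((Mn_0.15Fe_0.85)_3Al_2Si_3O_12) = 497.334 g/mol; M(FeO) = 71.844 g/mol.
Moles FeO per formula unit = 2.55 Fe ÷ 1 = 2.5500.
FeO fraction = (2.5500 × 71.844) / 497.334 = 183.202/497.334 = 0.3684.

36.84 wt%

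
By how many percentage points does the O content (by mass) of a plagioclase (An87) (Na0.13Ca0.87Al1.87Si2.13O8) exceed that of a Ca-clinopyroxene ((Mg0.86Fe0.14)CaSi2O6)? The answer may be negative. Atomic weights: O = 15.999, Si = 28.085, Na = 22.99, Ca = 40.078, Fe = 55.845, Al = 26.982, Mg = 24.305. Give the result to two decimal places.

2.91 percentage points

M(Na0.13Ca0.87Al1.87Si2.13O8) = 276.126 g/mol, so wt% O = 127.992/276.126 × 100 = 46.35%.
M((Mg0.86Fe0.14)CaSi2O6) = 220.963 g/mol, so wt% O = 95.994/220.963 × 100 = 43.44%.
46.35 − 43.44 = 2.91 pp.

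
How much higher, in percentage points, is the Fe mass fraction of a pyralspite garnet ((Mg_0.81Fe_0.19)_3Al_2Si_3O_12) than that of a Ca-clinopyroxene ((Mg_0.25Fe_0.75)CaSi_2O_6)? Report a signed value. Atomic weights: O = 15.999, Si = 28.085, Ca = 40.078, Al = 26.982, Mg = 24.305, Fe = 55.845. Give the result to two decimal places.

-9.88 percentage points

Fe in (Mg_0.81Fe_0.19)_3Al_2Si_3O_12: molar mass 421.100 g/mol; 0.57×55.845 = 31.832 g → 7.56 wt%.
Fe in (Mg_0.25Fe_0.75)CaSi_2O_6: molar mass 240.202 g/mol; 0.75×55.845 = 41.884 g → 17.44 wt%.
Difference = 7.56 − 17.44 = -9.88 percentage points.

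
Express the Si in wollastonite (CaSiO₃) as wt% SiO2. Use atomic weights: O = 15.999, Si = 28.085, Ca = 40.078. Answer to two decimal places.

Molar mass of CaSiO₃ = 1×40.078 + 1×28.085 + 3×15.999 = 116.160 g/mol.
Each formula unit contains 1 Si, equivalent to 1/1 = 1.0000 mol SiO2.
M(SiO2) = 1×28.085 + 2×15.999 = 60.083 g/mol.
Mass of SiO2 per formula unit = 1.0000 × 60.083 = 60.083 g.
SiO2 wt% = 60.083 / 116.160 × 100 = 51.72%.

51.72 wt%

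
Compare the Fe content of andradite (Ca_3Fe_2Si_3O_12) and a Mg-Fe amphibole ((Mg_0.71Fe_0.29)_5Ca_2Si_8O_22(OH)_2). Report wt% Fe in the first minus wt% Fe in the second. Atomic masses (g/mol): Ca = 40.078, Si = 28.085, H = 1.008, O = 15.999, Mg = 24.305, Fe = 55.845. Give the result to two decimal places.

Fe in Ca_3Fe_2Si_3O_12: molar mass 508.167 g/mol; 2×55.845 = 111.690 g → 21.98 wt%.
Fe in (Mg_0.71Fe_0.29)_5Ca_2Si_8O_22(OH)_2: molar mass 858.086 g/mol; 1.45×55.845 = 80.975 g → 9.44 wt%.
Difference = 21.98 − 9.44 = 12.54 percentage points.

12.54 percentage points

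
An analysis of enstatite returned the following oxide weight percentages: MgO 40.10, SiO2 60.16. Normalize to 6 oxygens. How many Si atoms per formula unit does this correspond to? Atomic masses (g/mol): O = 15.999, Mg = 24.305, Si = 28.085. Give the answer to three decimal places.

2.004 Si apfu

MgO (M=40.304): mol = 0.99494; Mg = 0.99494, O = 0.99494.
SiO2 (M=60.083): mol = 1.00128; Si = 1.00128, O = 2.00256.
ΣO = 2.99750; factor = 6/ΣO = 2.00167.
Si apfu = 1.00128 × 2.00167 = 2.004.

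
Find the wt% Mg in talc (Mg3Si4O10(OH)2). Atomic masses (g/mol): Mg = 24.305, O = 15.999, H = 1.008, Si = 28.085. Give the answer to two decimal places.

19.23 weight percent

Formula mass = 3×24.305 + 4×28.085 + 12×15.999 + 2×1.008 = 379.259 g/mol, of which 72.915 g is Mg.
So Mg makes up 72.915/379.259 = 0.1923 of the mass, i.e. 19.23%.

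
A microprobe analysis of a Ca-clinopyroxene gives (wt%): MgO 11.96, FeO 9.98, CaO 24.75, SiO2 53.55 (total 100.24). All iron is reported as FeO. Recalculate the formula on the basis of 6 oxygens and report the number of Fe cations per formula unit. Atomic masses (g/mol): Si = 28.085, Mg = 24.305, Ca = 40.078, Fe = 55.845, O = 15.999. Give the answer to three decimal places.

0.313 Fe apfu

MgO: 11.96/40.304 = 0.29674 mol → 0.29674 mol Mg, 0.29674 mol O.
FeO: 9.98/71.844 = 0.13891 mol → 0.13891 mol Fe, 0.13891 mol O.
CaO: 24.75/56.077 = 0.44136 mol → 0.44136 mol Ca, 0.44136 mol O.
SiO2: 53.55/60.083 = 0.89127 mol → 0.89127 mol Si, 1.78254 mol O.
Total oxygen = 2.65955 mol. Normalization factor = 6/2.65955 = 2.25602.
Fe per 6 O = 0.13891 × 2.25602 = 0.313.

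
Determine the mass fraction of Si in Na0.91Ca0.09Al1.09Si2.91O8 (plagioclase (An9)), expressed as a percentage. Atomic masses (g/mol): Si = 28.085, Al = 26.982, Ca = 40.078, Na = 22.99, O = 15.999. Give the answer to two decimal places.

31.00 weight percent

Formula mass = 0.91·22.99 + 0.09·40.078 + 1.09·26.982 + 2.91·28.085 + 8·15.999 = 263.658 g/mol, of which 81.727 g is Si.
So Si makes up 81.727/263.658 = 0.3100 of the mass, i.e. 31.00%.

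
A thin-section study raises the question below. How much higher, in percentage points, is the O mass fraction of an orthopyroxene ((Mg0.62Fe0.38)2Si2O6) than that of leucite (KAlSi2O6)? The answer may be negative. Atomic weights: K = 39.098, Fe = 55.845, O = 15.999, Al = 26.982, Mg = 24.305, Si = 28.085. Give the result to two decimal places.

-1.27 percentage points

O in (Mg0.62Fe0.38)2Si2O6: molar mass 224.744 g/mol; 6×15.999 = 95.994 g → 42.71 wt%.
O in KAlSi2O6: molar mass 218.244 g/mol; 6×15.999 = 95.994 g → 43.98 wt%.
Difference = 42.71 − 43.98 = -1.27 percentage points.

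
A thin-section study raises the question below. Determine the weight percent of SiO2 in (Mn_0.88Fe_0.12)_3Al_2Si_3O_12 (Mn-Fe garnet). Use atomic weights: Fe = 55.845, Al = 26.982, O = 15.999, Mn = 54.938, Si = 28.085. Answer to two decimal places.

36.39 wt%

Molar mass of (Mn_0.88Fe_0.12)_3Al_2Si_3O_12 = 2.64·54.938 + 0.36·55.845 + 2·26.982 + 3·28.085 + 12·15.999 = 495.348 g/mol.
Each formula unit contains 3 Si, equivalent to 3/1 = 3.0000 mol SiO2.
M(SiO2) = 1×28.085 + 2×15.999 = 60.083 g/mol.
Mass of SiO2 per formula unit = 3.0000 × 60.083 = 180.249 g.
SiO2 wt% = 180.249 / 495.348 × 100 = 36.39%.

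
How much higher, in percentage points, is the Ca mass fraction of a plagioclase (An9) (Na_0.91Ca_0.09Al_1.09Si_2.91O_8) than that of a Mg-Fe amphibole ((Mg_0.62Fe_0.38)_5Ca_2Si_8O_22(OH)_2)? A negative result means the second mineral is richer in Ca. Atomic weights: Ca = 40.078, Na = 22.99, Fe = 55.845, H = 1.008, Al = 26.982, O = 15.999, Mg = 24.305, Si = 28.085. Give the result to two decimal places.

-7.82 percentage points

First mineral: 3.607 g Ca in 263.658 g formula = 1.37 wt% Ca.
Second mineral: 80.156 g Ca in 872.279 g formula = 9.19 wt% Ca.
1.37% − 9.19% gives a difference of -7.82 percentage points.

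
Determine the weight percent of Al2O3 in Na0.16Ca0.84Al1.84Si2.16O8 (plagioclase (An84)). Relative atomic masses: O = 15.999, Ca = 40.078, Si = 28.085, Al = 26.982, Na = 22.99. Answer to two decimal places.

34.03 wt%

M(Na0.16Ca0.84Al1.84Si2.16O8) = 275.646 g/mol; M(Al2O3) = 101.961 g/mol.
Moles Al2O3 per formula unit = 1.84 Al ÷ 2 = 0.9200.
Al2O3 fraction = (0.9200 × 101.961) / 275.646 = 93.804/275.646 = 0.3403.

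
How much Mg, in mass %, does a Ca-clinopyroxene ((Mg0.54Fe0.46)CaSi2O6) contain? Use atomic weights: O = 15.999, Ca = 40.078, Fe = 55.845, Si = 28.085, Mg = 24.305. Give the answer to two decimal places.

M((Mg0.54Fe0.46)CaSi2O6) = 231.055 g/mol.
Mg contributes 0.54 × 24.305 = 13.125 g per mole.
13.125/231.055 = 0.0568 → 5.68%.

5.68 mass %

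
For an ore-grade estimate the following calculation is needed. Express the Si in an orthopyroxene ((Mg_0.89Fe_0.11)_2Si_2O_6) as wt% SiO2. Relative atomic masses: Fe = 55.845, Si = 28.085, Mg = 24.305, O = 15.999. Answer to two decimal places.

57.85 wt%

Formula mass = 207.713 g/mol.
2 Si → 2.0000 mol SiO2 per formula unit; M(SiO2) = 60.083, so SiO2 mass = 120.166 g.
120.166/207.713 × 100 = 57.85 wt%.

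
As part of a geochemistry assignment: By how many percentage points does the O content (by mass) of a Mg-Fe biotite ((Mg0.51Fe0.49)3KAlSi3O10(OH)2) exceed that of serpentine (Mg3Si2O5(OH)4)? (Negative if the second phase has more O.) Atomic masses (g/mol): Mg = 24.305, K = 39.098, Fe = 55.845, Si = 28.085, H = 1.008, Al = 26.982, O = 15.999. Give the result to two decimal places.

First mineral: 191.988 g O in 463.618 g formula = 41.41 wt% O.
Second mineral: 143.991 g O in 277.108 g formula = 51.96 wt% O.
41.41% − 51.96% gives a difference of -10.55 percentage points.

-10.55 percentage points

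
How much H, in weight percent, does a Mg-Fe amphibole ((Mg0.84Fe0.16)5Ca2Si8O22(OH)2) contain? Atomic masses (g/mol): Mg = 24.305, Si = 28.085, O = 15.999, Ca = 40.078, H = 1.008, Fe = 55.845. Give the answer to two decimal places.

0.24 weight percent

Molar mass of (Mg0.84Fe0.16)5Ca2Si8O22(OH)2: 4.20×24.305 + 0.80×55.845 + 2×40.078 + 8×28.085 + 24×15.999 + 2×1.008 = 837.585 g/mol.
Mass of H per formula unit: 2 × 1.008 = 2.016 g.
Weight fraction H = 2.016 / 837.585 = 0.0024.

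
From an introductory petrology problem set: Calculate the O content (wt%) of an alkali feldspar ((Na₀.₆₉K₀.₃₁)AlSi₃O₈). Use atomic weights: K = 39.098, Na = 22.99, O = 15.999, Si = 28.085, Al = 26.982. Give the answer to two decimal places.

47.90 wt%

Formula mass = 0.69*22.99 + 0.31*39.098 + 1*26.982 + 3*28.085 + 8*15.999 = 267.212 g/mol, of which 127.992 g is O.
So O makes up 127.992/267.212 = 0.4790 of the mass, i.e. 47.90%.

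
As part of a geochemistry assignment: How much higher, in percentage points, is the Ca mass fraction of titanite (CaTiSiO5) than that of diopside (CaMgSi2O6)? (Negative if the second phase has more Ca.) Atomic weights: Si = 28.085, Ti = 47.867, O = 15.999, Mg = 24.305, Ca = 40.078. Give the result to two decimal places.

1.94 percentage points

M(CaTiSiO5) = 196.025 g/mol, so wt% Ca = 40.078/196.025 × 100 = 20.45%.
M(CaMgSi2O6) = 216.547 g/mol, so wt% Ca = 40.078/216.547 × 100 = 18.51%.
20.45 − 18.51 = 1.94 pp.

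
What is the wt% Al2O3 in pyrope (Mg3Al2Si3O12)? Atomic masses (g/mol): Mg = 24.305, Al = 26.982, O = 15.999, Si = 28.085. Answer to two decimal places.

Formula mass = 403.122 g/mol.
2 Al → 1.0000 mol Al2O3 per formula unit; M(Al2O3) = 101.961, so Al2O3 mass = 101.961 g.
101.961/403.122 × 100 = 25.29 wt%.

25.29 wt%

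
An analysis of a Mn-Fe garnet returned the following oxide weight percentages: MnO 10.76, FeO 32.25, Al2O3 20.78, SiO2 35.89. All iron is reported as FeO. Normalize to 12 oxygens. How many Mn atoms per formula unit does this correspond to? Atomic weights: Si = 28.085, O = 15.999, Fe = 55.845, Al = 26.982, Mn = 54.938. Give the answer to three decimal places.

MnO: 10.76/70.937 = 0.15168 mol → 0.15168 mol Mn, 0.15168 mol O.
FeO: 32.25/71.844 = 0.44889 mol → 0.44889 mol Fe, 0.44889 mol O.
Al2O3: 20.78/101.961 = 0.20380 mol → 0.40760 mol Al, 0.61140 mol O.
SiO2: 35.89/60.083 = 0.59734 mol → 0.59734 mol Si, 1.19468 mol O.
Total oxygen = 2.40665 mol. Normalization factor = 12/2.40665 = 4.98618.
Mn per 12 O = 0.15168 × 4.98618 = 0.756.

0.756 Mn apfu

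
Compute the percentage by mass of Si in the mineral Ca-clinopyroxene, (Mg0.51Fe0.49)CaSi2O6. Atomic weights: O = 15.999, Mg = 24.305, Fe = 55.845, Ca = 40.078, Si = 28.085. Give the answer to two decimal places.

Molar mass of (Mg0.51Fe0.49)CaSi2O6: 0.51*24.305 + 0.49*55.845 + 1*40.078 + 2*28.085 + 6*15.999 = 232.002 g/mol.
Mass of Si per formula unit: 2 × 28.085 = 56.170 g.
Weight fraction Si = 56.170 / 232.002 = 0.2421.

24.21 weight percent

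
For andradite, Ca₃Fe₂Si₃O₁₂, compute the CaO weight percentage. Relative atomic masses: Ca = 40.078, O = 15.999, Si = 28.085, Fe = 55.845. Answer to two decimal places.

Formula mass = 508.167 g/mol.
3 Ca → 3.0000 mol CaO per formula unit; M(CaO) = 56.077, so CaO mass = 168.231 g.
168.231/508.167 × 100 = 33.11 wt%.

33.11 wt%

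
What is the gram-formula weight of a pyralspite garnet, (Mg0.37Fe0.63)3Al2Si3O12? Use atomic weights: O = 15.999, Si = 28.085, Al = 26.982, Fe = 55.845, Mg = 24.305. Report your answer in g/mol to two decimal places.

M = 1.11×24.305 + 1.89×55.845 + 2×26.982 + 3×28.085 + 12×15.999

462.73 g/mol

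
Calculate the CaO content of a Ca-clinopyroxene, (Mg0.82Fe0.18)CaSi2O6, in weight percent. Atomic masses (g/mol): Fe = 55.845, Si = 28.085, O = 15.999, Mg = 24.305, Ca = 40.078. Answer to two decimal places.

25.23 wt%

M((Mg0.82Fe0.18)CaSi2O6) = 222.224 g/mol; M(CaO) = 56.077 g/mol.
Moles CaO per formula unit = 1 Ca ÷ 1 = 1.0000.
CaO fraction = (1.0000 × 56.077) / 222.224 = 56.077/222.224 = 0.2523.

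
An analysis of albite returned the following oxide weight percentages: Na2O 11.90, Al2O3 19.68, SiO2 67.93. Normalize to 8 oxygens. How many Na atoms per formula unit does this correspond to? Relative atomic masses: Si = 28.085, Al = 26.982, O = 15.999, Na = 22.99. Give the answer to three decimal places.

11.90 wt% Na2O ÷ 61.979 g/mol = 0.19200 mol, giving 0.38400 Na and 0.19200 O.
19.68 wt% Al2O3 ÷ 101.961 g/mol = 0.19301 mol, giving 0.38602 Al and 0.57903 O.
67.93 wt% SiO2 ÷ 60.083 g/mol = 1.13060 mol, giving 1.13060 Si and 2.26120 O.
Oxygen sums to 3.03223; scaling by 8/3.03223 = 2.63832 puts the formula on 8 O.
Na: 0.38400 × 2.63832 = 1.013 atoms per formula unit.

1.013 Na apfu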